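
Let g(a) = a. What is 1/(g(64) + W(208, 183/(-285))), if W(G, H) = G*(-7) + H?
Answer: -95/132301 ≈ -0.00071806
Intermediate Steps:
W(G, H) = H - 7*G (W(G, H) = -7*G + H = H - 7*G)
1/(g(64) + W(208, 183/(-285))) = 1/(64 + (183/(-285) - 7*208)) = 1/(64 + (183*(-1/285) - 1456)) = 1/(64 + (-61/95 - 1456)) = 1/(64 - 138381/95) = 1/(-132301/95) = -95/132301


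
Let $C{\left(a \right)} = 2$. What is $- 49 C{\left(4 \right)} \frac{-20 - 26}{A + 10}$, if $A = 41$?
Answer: $\frac{4508}{51} \approx 88.392$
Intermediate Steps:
$- 49 C{\left(4 \right)} \frac{-20 - 26}{A + 10} = \left(-49\right) 2 \frac{-20 - 26}{41 + 10} = - 98 \left(- \frac{46}{51}\right) = - 98 \left(\left(-46\right) \frac{1}{51}\right) = \left(-98\right) \left(- \frac{46}{51}\right) = \frac{4508}{51}$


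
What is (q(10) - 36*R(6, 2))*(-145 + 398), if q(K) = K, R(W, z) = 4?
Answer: -33902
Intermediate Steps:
(q(10) - 36*R(6, 2))*(-145 + 398) = (10 - 36*4)*(-145 + 398) = (10 - 144)*253 = -134*253 = -33902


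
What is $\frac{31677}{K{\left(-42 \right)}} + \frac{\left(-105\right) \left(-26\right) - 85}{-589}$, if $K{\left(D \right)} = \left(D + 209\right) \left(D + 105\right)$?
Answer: $- \frac{3056764}{2065623} \approx -1.4798$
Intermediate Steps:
$K{\left(D \right)} = \left(105 + D\right) \left(209 + D\right)$ ($K{\left(D \right)} = \left(209 + D\right) \left(105 + D\right) = \left(105 + D\right) \left(209 + D\right)$)
$\frac{31677}{K{\left(-42 \right)}} + \frac{\left(-105\right) \left(-26\right) - 85}{-589} = \frac{31677}{21945 + \left(-42\right)^{2} + 314 \left(-42\right)} + \frac{\left(-105\right) \left(-26\right) - 85}{-589} = \frac{31677}{21945 + 1764 - 13188} + \left(2730 - 85\right) \left(- \frac{1}{589}\right) = \frac{31677}{10521} + 2645 \left(- \frac{1}{589}\right) = 31677 \cdot \frac{1}{10521} - \frac{2645}{589} = \frac{10559}{3507} - \frac{2645}{589} = - \frac{3056764}{2065623}$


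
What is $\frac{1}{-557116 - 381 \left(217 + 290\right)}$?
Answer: $- \frac{1}{750283} \approx -1.3328 \cdot 10^{-6}$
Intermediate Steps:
$\frac{1}{-557116 - 381 \left(217 + 290\right)} = \frac{1}{-557116 - 193167} = \frac{1}{-750283} = - \frac{1}{750283}$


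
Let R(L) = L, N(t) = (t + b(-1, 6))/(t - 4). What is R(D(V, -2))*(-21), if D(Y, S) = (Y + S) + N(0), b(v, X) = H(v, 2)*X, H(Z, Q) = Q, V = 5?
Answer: 0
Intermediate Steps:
b(v, X) = 2*X
N(t) = (12 + t)/(-4 + t) (N(t) = (t + 2*6)/(t - 4) = (t + 12)/(-4 + t) = (12 + t)/(-4 + t))
D(Y, S) = -3 + S + Y (D(Y, S) = (Y + S) + (12 + 0)/(-4 + 0) = (S + Y) + 12/(-4) = (S + Y) - 1/4*12 = (S + Y) - 3 = -3 + S + Y)
R(D(V, -2))*(-21) = (-3 - 2 + 5)*(-21) = 0*(-21) = 0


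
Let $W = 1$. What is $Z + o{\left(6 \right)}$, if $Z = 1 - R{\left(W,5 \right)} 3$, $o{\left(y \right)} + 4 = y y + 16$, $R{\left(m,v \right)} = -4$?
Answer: $61$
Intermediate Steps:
$o{\left(y \right)} = 12 + y^{2}$ ($o{\left(y \right)} = -4 + \left(y y + 16\right) = -4 + \left(y^{2} + 16\right) = -4 + \left(16 + y^{2}\right) = 12 + y^{2}$)
$Z = 13$ ($Z = 1 - \left(-4\right) 3 = 1 - -12 = 1 + 12 = 13$)
$Z + o{\left(6 \right)} = 13 + \left(12 + 6^{2}\right) = 13 + \left(12 + 36\right) = 13 + 48 = 61$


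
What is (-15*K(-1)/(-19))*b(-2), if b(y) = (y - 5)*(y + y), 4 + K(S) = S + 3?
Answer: -840/19 ≈ -44.211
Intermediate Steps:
K(S) = -1 + S (K(S) = -4 + (S + 3) = -4 + (3 + S) = -1 + S)
b(y) = 2*y*(-5 + y) (b(y) = (-5 + y)*(2*y) = 2*y*(-5 + y))
(-15*K(-1)/(-19))*b(-2) = (-15*(-1 - 1)/(-19))*(2*(-2)*(-5 - 2)) = (-(-30)*(-1)/19)*(2*(-2)*(-7)) = -15*2/19*28 = -30/19*28 = -840/19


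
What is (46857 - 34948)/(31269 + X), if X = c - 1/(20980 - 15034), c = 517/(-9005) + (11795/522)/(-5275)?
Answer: 5852691457211745/15367154849521531 ≈ 0.38086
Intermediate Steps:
c = -61191973/991828710 (c = 517*(-1/9005) + (11795*(1/522))*(-1/5275) = -517/9005 + (11795/522)*(-1/5275) = -517/9005 - 2359/550710 = -61191973/991828710 ≈ -0.061696)
X = -30403275014/491451125805 (X = -61191973/991828710 - 1/(20980 - 15034) = -61191973/991828710 - 1/5946 = -30403275014/491451125805 ≈ -0.061864)
(46857 - 34948)/(31269 + X) = (46857 - 34948)/(31269 - 30403275014/491451125805) = 11909/(15367154849521531/491451125805) = 11909*(491451125805/15367154849521531) = 5852691457211745/15367154849521531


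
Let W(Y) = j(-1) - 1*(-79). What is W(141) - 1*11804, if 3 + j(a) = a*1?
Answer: -11729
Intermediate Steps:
j(a) = -3 + a (j(a) = -3 + a*1 = -3 + a)
W(Y) = 75 (W(Y) = (-3 - 1) - 1*(-79) = -4 + 79 = 75)
W(141) - 1*11804 = 75 - 1*11804 = 75 - 11804 = -11729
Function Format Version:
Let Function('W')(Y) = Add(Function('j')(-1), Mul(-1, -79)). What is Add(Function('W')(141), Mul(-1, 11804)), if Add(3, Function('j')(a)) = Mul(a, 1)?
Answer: -11729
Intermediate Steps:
Function('j')(a) = Add(-3, a) (Function('j')(a) = Add(-3, Mul(a, 1)) = Add(-3, a))
Function('W')(Y) = 75 (Function('W')(Y) = Add(Add(-3, -1), Mul(-1, -79)) = Add(-4, 79) = 75)
Add(Function('W')(141), Mul(-1, 11804)) = Add(75, Mul(-1, 11804)) = Add(75, -11804) = -11729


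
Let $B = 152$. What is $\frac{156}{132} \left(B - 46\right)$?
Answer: $\frac{1378}{11} \approx 125.27$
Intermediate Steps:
$\frac{156}{132} \left(B - 46\right) = \frac{156}{132} \left(152 - 46\right) = 156 \cdot \frac{1}{132} \cdot 106 = \frac{13}{11} \cdot 106 = \frac{1378}{11}$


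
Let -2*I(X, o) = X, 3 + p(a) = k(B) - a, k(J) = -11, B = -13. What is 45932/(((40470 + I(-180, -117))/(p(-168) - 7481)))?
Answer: -84135941/10140 ≈ -8297.4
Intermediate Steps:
p(a) = -14 - a (p(a) = -3 + (-11 - a) = -14 - a)
I(X, o) = -X/2
45932/(((40470 + I(-180, -117))/(p(-168) - 7481))) = 45932/(((40470 - 1/2*(-180))/((-14 - 1*(-168)) - 7481))) = 45932/(((40470 + 90)/((-14 + 168) - 7481))) = 45932/((40560/(154 - 7481))) = 45932/((40560/(-7327))) = 45932/((40560*(-1/7327))) = 45932/(-40560/7327) = 45932*(-7327/40560) = -84135941/10140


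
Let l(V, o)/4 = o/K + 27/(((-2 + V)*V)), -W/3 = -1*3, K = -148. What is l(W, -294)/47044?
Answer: 1251/6092198 ≈ 0.00020534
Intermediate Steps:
W = 9 (W = -(-3)*3 = -3*(-3) = 9)
l(V, o) = -o/37 + 108/(V*(-2 + V)) (l(V, o) = 4*(o/(-148) + 27/(((-2 + V)*V))) = 4*(o*(-1/148) + 27/((V*(-2 + V)))) = 4*(-o/148 + 27*(1/(V*(-2 + V)))) = 4*(-o/148 + 27/(V*(-2 + V))) = -o/37 + 108/(V*(-2 + V)))
l(W, -294)/47044 = ((1/37)*(3996 - 1*(-294)*9² + 2*9*(-294))/(9*(-2 + 9)))/47044 = ((1/37)*(⅑)*(3996 - 1*(-294)*81 - 5292)/7)*(1/47044) = ((1/37)*(⅑)*(⅐)*(3996 + 23814 - 5292))*(1/47044) = ((1/37)*(⅑)*(⅐)*22518)*(1/47044) = (2502/259)*(1/47044) = 1251/6092198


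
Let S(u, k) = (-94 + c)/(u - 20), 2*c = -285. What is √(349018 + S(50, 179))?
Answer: √314109105/30 ≈ 590.77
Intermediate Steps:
c = -285/2 (c = (½)*(-285) = -285/2 ≈ -142.50)
S(u, k) = -473/(2*(-20 + u)) (S(u, k) = (-94 - 285/2)/(u - 20) = -473/(2*(-20 + u)))
√(349018 + S(50, 179)) = √(349018 - 473/(-40 + 2*50)) = √(349018 - 473/(-40 + 100)) = √(349018 - 473/60) = √(20940607/60) = √314109105/30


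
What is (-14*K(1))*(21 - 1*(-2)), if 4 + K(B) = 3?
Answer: 322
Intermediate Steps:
K(B) = -1 (K(B) = -4 + 3 = -1)
(-14*K(1))*(21 - 1*(-2)) = (-14*(-1))*(21 - 1*(-2)) = 14*(21 + 2) = 14*23 = 322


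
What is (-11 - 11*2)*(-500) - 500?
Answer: 16000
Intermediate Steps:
(-11 - 11*2)*(-500) - 500 = (-11 - 22)*(-500) - 500 = -33*(-500) - 500 = 16500 - 500 = 16000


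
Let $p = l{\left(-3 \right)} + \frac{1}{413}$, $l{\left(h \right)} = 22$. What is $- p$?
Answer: $- \frac{9087}{413} \approx -22.002$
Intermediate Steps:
$p = \frac{9087}{413}$ ($p = 22 + \frac{1}{413} = \frac{9087}{413} \approx 22.002$)
$- p = \left(-1\right) \frac{9087}{413} = - \frac{9087}{413}$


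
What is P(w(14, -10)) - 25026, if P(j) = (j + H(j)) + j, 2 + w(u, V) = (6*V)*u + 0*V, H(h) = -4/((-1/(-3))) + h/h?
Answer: -26721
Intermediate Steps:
H(h) = -11 (H(h) = -4/((-1*(-⅓))) + 1 = -4/⅓ + 1 = -4*3 + 1 = -12 + 1 = -11)
w(u, V) = -2 + 6*V*u (w(u, V) = -2 + ((6*V)*u + 0*V) = -2 + (6*V*u + 0) = -2 + 6*V*u)
P(j) = -11 + 2*j (P(j) = (j - 11) + j = (-11 + j) + j = -11 + 2*j)
P(w(14, -10)) - 25026 = (-11 + 2*(-2 + 6*(-10)*14)) - 25026 = (-11 + 2*(-2 - 840)) - 25026 = (-11 + 2*(-842)) - 25026 = (-11 - 1684) - 25026 = -1695 - 25026 = -26721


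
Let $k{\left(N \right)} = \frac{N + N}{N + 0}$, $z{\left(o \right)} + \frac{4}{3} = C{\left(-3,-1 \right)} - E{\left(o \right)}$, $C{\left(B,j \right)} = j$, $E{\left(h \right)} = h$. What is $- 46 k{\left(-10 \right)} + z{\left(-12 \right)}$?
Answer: $- \frac{247}{3} \approx -82.333$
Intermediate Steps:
$z{\left(o \right)} = - \frac{7}{3} - o$ ($z{\left(o \right)} = - \frac{4}{3} - \left(1 + o\right) = - \frac{7}{3} - o$)
$k{\left(N \right)} = 2$ ($k{\left(N \right)} = \frac{2 N}{N} = 2$)
$- 46 k{\left(-10 \right)} + z{\left(-12 \right)} = \left(-46\right) 2 - - \frac{29}{3} = -92 + \left(- \frac{7}{3} + 12\right) = -92 + \frac{29}{3} = - \frac{247}{3}$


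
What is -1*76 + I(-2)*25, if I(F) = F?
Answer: -126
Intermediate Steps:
-1*76 + I(-2)*25 = -1*76 - 2*25 = -76 - 50 = -126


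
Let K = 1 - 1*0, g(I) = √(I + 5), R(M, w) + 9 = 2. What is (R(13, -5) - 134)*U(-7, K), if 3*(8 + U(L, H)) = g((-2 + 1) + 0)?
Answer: 1034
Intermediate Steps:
R(M, w) = -7 (R(M, w) = -9 + 2 = -7)
g(I) = √(5 + I)
K = 1 (K = 1 + 0 = 1)
U(L, H) = -22/3 (U(L, H) = -8 + √(5 + ((-2 + 1) + 0))/3 = -8 + √(5 + (-1 + 0))/3 = -8 + √(5 - 1)/3 = -8 + √4/3 = -8 + (⅓)*2 = -8 + ⅔ = -22/3)
(R(13, -5) - 134)*U(-7, K) = (-7 - 134)*(-22/3) = -141*(-22/3) = 1034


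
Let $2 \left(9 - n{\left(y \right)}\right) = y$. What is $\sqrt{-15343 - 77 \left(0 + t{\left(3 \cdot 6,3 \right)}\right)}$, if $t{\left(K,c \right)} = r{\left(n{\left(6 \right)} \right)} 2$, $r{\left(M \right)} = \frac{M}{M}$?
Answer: $i \sqrt{15497} \approx 124.49 i$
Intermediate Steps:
$n{\left(y \right)} = 9 - \frac{y}{2}$
$r{\left(M \right)} = 1$
$t{\left(K,c \right)} = 2$ ($t{\left(K,c \right)} = 1 \cdot 2 = 2$)
$\sqrt{-15343 - 77 \left(0 + t{\left(3 \cdot 6,3 \right)}\right)} = \sqrt{-15343 - 77 \left(0 + 2\right)} = \sqrt{-15343 - 154} = \sqrt{-15497} = i \sqrt{15497}$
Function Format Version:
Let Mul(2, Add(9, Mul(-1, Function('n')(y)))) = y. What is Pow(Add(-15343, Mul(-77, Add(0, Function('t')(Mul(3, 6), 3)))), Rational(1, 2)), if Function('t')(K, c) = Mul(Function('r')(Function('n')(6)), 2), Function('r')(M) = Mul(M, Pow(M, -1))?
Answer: Mul(I, Pow(15497, Rational(1, 2))) ≈ Mul(124.49, I)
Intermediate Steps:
Function('n')(y) = Add(9, Mul(Rational(-1, 2), y))
Function('r')(M) = 1
Function('t')(K, c) = 2 (Function('t')(K, c) = Mul(1, 2) = 2)
Pow(Add(-15343, Mul(-77, Add(0, Function('t')(Mul(3, 6), 3)))), Rational(1, 2)) = Pow(Add(-15343, Mul(-77, Add(0, 2))), Rational(1, 2)) = Pow(Add(-15343, Mul(-77, 2)), Rational(1, 2)) = Pow(Add(-15343, -154), Rational(1, 2)) = Pow(-15497, Rational(1, 2)) = Mul(I, Pow(15497, Rational(1, 2)))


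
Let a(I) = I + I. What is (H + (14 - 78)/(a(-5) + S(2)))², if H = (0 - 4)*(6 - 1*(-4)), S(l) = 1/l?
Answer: 399424/361 ≈ 1106.4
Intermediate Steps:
a(I) = 2*I
H = -40 (H = -4*(6 + 4) = -4*10 = -40)
(H + (14 - 78)/(a(-5) + S(2)))² = (-40 + (14 - 78)/(2*(-5) + 1/2))² = (-40 - 64/(-10 + ½))² = (-40 - 64/(-19/2))² = (-40 - 64*(-2/19))² = (-40 + 128/19)² = (-632/19)² = 399424/361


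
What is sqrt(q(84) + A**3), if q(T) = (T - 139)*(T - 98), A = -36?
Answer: I*sqrt(45886) ≈ 214.21*I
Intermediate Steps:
q(T) = (-139 + T)*(-98 + T)
sqrt(q(84) + A**3) = sqrt((13622 + 84**2 - 237*84) + (-36)**3) = sqrt((13622 + 7056 - 19908) - 46656) = sqrt(770 - 46656) = sqrt(-45886) = I*sqrt(45886)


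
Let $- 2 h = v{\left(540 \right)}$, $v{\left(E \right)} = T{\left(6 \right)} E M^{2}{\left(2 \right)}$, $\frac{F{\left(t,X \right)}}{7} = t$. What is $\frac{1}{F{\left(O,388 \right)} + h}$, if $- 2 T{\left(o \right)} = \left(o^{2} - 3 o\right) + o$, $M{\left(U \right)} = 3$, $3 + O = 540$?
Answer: $\frac{1}{32919} \approx 3.0378 \cdot 10^{-5}$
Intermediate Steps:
$O = 537$ ($O = -3 + 540 = 537$)
$T{\left(o \right)} = o - \frac{o^{2}}{2}$ ($T{\left(o \right)} = - \frac{\left(o^{2} - 3 o\right) + o}{2} = - \frac{o^{2} - 2 o}{2} = o - \frac{o^{2}}{2}$)
$F{\left(t,X \right)} = 7 t$
$v{\left(E \right)} = - 108 E$ ($v{\left(E \right)} = \frac{1}{2} \cdot 6 \left(2 - 6\right) E 3^{2} = \frac{1}{2} \cdot 6 \left(2 - 6\right) E 9 = \frac{1}{2} \cdot 6 \left(-4\right) E 9 = - 12 E 9 = - 108 E$)
$h = 29160$ ($h = - \frac{\left(-108\right) 540}{2} = \left(- \frac{1}{2}\right) \left(-58320\right) = 29160$)
$\frac{1}{F{\left(O,388 \right)} + h} = \frac{1}{7 \cdot 537 + 29160} = \frac{1}{3759 + 29160} = \frac{1}{32919}$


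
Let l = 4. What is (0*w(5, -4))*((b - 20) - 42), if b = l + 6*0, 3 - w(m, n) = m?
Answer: 0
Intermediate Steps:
w(m, n) = 3 - m
b = 4 (b = 4 + 6*0 = 4 + 0 = 4)
(0*w(5, -4))*((b - 20) - 42) = (0*(3 - 1*5))*((4 - 20) - 42) = (0*(3 - 5))*(-16 - 42) = (0*(-2))*(-58) = 0*(-58) = 0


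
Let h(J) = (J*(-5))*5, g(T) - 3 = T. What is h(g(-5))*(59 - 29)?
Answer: 1500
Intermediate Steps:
g(T) = 3 + T
h(J) = -25*J (h(J) = -5*J*5 = -25*J)
h(g(-5))*(59 - 29) = (-25*(3 - 5))*(59 - 29) = -25*(-2)*30 = 50*30 = 1500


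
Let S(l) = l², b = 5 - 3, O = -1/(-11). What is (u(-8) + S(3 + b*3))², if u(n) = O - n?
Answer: 960400/121 ≈ 7937.2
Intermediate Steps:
O = 1/11 (O = -1*(-1/11) = 1/11 ≈ 0.090909)
u(n) = 1/11 - n
b = 2
(u(-8) + S(3 + b*3))² = ((1/11 - 1*(-8)) + (3 + 2*3)²)² = ((1/11 + 8) + (3 + 6)²)² = (89/11 + 9²)² = (89/11 + 81)² = (980/11)² = 960400/121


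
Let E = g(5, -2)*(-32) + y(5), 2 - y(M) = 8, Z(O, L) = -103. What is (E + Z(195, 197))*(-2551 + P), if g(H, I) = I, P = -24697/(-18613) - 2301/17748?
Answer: 4211554179405/36704836 ≈ 1.1474e+5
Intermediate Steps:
y(M) = -6 (y(M) = 2 - 1*8 = 2 - 8 = -6)
P = 131831281/110114508 (P = -24697*(-1/18613) - 2301*1/17748 = 24697/18613 - 767/5916 = 131831281/110114508 ≈ 1.1972)
E = 58 (E = -2*(-32) - 6 = 64 - 6 = 58)
(E + Z(195, 197))*(-2551 + P) = (58 - 103)*(-2551 + 131831281/110114508) = -45*(-280770278627/110114508) = 4211554179405/36704836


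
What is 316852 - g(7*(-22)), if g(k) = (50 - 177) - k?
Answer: 316825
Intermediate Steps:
g(k) = -127 - k
316852 - g(7*(-22)) = 316852 - (-127 - 7*(-22)) = 316852 - (-127 - 1*(-154)) = 316852 - (-127 + 154) = 316852 - 1*27 = 316852 - 27 = 316825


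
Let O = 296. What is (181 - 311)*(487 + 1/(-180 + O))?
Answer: -3672045/58 ≈ -63311.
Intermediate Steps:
(181 - 311)*(487 + 1/(-180 + O)) = (181 - 311)*(487 + 1/(-180 + 296)) = -130*(487 + 1/116) = -130*56493/116 = -3672045/58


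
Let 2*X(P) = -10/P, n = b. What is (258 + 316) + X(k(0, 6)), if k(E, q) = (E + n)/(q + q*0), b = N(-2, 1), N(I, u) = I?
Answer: 589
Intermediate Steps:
b = -2
n = -2
k(E, q) = (-2 + E)/q (k(E, q) = (E - 2)/(q + q*0) = (-2 + E)/(q + 0) = (-2 + E)/q)
X(P) = -5/P (X(P) = (-10/P)/2 = -5/P)
(258 + 316) + X(k(0, 6)) = (258 + 316) - 5*6/(-2 + 0) = 574 - 5/((⅙)*(-2)) = 574 - 5/(-⅓) = 574 - 5*(-3) = 574 + 15 = 589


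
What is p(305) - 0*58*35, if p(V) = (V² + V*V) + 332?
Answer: 186382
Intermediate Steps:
p(V) = 332 + 2*V² (p(V) = (V² + V²) + 332 = 2*V² + 332 = 332 + 2*V²)
p(305) - 0*58*35 = (332 + 2*305²) - 0*58*35 = (332 + 2*93025) - 0*35 = (332 + 186050) - 1*0 = 186382 + 0 = 186382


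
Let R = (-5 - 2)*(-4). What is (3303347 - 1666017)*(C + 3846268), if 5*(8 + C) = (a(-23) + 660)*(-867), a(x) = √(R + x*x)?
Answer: 6110214291280 - 283913022*√557 ≈ 6.1035e+12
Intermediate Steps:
R = 28 (R = -7*(-4) = 28)
a(x) = √(28 + x²) (a(x) = √(28 + x*x) = √(28 + x²))
C = -114452 - 867*√557/5 (C = -8 + ((√(28 + (-23)²) + 660)*(-867))/5 = -8 + ((√(28 + 529) + 660)*(-867))/5 = -8 + ((√557 + 660)*(-867))/5 = -8 + ((660 + √557)*(-867))/5 = -8 + (-572220 - 867*√557)/5 = -8 + (-114444 - 867*√557/5) = -114452 - 867*√557/5 ≈ -1.1854e+5)
(3303347 - 1666017)*(C + 3846268) = (3303347 - 1666017)*((-114452 - 867*√557/5) + 3846268) = 1637330*(3731816 - 867*√557/5) = 6110214291280 - 283913022*√557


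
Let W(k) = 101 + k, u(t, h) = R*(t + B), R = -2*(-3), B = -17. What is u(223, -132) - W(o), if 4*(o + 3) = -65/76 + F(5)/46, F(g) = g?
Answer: 7958201/6992 ≈ 1138.2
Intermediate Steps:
R = 6
u(t, h) = -102 + 6*t (u(t, h) = 6*(t - 17) = 6*(-17 + t) = -102 + 6*t)
o = -22281/6992 (o = -3 + (-65/76 + 5/46)/4 = -3 + (1/4)*(-1305/1748) = -3 - 1305/6992 = -22281/6992 ≈ -3.1866)
u(223, -132) - W(o) = (-102 + 6*223) - (101 - 22281/6992) = (-102 + 1338) - 1*683911/6992 = 1236 - 683911/6992 = 7958201/6992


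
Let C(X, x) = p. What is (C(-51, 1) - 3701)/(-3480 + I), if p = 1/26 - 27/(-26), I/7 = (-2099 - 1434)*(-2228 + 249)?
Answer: -48099/636209197 ≈ -7.5602e-5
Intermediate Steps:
I = 48942649 (I = 7*((-2099 - 1434)*(-2228 + 249)) = 7*(-3533*(-1979)) = 7*6991807 = 48942649)
p = 14/13 (p = 1*(1/26) - 27*(-1/26) = 1/26 + 27/26 = 14/13 ≈ 1.0769)
C(X, x) = 14/13
(C(-51, 1) - 3701)/(-3480 + I) = (14/13 - 3701)/(-3480 + 48942649) = -48099/13/48939169 = -48099/13*1/48939169 = -48099/636209197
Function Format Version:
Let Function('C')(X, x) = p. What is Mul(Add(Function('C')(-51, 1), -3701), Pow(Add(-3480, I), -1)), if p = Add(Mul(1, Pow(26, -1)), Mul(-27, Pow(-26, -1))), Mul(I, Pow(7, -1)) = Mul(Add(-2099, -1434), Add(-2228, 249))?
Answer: Rational(-48099, 636209197) ≈ -7.5602e-5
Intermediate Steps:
I = 48942649 (I = Mul(7, Mul(Add(-2099, -1434), Add(-2228, 249))) = Mul(7, Mul(-3533, -1979)) = Mul(7, 6991807) = 48942649)
p = Rational(14, 13) (p = Add(Mul(1, Rational(1, 26)), Mul(-27, Rational(-1, 26))) = Add(Rational(1, 26), Rational(27, 26)) = Rational(14, 13) ≈ 1.0769)
Function('C')(X, x) = Rational(14, 13)
Mul(Add(Function('C')(-51, 1), -3701), Pow(Add(-3480, I), -1)) = Mul(Add(Rational(14, 13), -3701), Pow(Add(-3480, 48942649), -1)) = Mul(Rational(-48099, 13), Pow(48939169, -1)) = Mul(Rational(-48099, 13), Rational(1, 48939169)) = Rational(-48099, 636209197)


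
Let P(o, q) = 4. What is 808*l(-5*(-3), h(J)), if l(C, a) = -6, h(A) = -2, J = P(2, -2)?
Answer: -4848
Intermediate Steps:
J = 4
808*l(-5*(-3), h(J)) = 808*(-6) = -4848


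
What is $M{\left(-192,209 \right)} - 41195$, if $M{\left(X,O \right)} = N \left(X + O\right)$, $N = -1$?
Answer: $-41212$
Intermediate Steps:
$M{\left(X,O \right)} = - O - X$ ($M{\left(X,O \right)} = - (X + O) = - (O + X) = - O - X$)
$M{\left(-192,209 \right)} - 41195 = \left(\left(-1\right) 209 - -192\right) - 41195 = \left(-209 + 192\right) - 41195 = -17 - 41195 = -41212$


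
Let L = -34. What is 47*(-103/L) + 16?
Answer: 5385/34 ≈ 158.38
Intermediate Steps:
47*(-103/L) + 16 = 47*(-103/(-34)) + 16 = 47*(-103*(-1/34)) + 16 = 47*(103/34) + 16 = 4841/34 + 16 = 5385/34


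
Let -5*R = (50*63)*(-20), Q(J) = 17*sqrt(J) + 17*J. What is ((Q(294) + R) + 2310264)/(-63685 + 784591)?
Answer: 387977/120151 + 119*sqrt(6)/720906 ≈ 3.2295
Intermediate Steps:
Q(J) = 17*J + 17*sqrt(J)
R = 12600 (R = -50*63*(-20)/5 = -630*(-20) = -1/5*(-63000) = 12600)
((Q(294) + R) + 2310264)/(-63685 + 784591) = (((17*294 + 17*sqrt(294)) + 12600) + 2310264)/(-63685 + 784591) = (((4998 + 17*(7*sqrt(6))) + 12600) + 2310264)/720906 = (((4998 + 119*sqrt(6)) + 12600) + 2310264)*(1/720906) = ((17598 + 119*sqrt(6)) + 2310264)*(1/720906) = (2327862 + 119*sqrt(6))*(1/720906) = 387977/120151 + 119*sqrt(6)/720906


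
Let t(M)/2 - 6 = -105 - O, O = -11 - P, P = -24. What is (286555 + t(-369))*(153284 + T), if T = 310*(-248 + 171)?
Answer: 37055240034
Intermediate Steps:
O = 13 (O = -11 - 1*(-24) = -11 + 24 = 13)
T = -23870 (T = 310*(-77) = -23870)
t(M) = -224 (t(M) = 12 + 2*(-105 - 1*13) = 12 + 2*(-105 - 13) = 12 + 2*(-118) = 12 - 236 = -224)
(286555 + t(-369))*(153284 + T) = (286555 - 224)*(153284 - 23870) = 286331*129414 = 37055240034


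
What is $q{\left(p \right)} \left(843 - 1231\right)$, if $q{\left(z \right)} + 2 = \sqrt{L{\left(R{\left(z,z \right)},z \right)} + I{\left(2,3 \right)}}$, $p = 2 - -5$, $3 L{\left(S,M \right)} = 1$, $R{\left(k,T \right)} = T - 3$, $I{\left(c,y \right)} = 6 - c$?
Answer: $776 - \frac{388 \sqrt{39}}{3} \approx -31.686$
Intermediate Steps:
$R{\left(k,T \right)} = -3 + T$
$L{\left(S,M \right)} = \frac{1}{3}$ ($L{\left(S,M \right)} = \frac{1}{3} \cdot 1 = \frac{1}{3}$)
$p = 7$ ($p = 2 + 5 = 7$)
$q{\left(z \right)} = -2 + \frac{\sqrt{39}}{3}$ ($q{\left(z \right)} = -2 + \sqrt{\frac{1}{3} + \left(6 - 2\right)} = -2 + \sqrt{\frac{1}{3} + 4} = -2 + \sqrt{\frac{13}{3}} = -2 + \frac{\sqrt{39}}{3}$)
$q{\left(p \right)} \left(843 - 1231\right) = \left(-2 + \frac{\sqrt{39}}{3}\right) \left(843 - 1231\right) = \left(-2 + \frac{\sqrt{39}}{3}\right) \left(-388\right) = 776 - \frac{388 \sqrt{39}}{3}$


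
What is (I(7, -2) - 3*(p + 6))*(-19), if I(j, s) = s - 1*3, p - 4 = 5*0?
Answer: 665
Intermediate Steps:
p = 4 (p = 4 + 5*0 = 4 + 0 = 4)
I(j, s) = -3 + s (I(j, s) = s - 3 = -3 + s)
(I(7, -2) - 3*(p + 6))*(-19) = ((-3 - 2) - 3*(4 + 6))*(-19) = (-5 - 3*10)*(-19) = (-5 - 30)*(-19) = -35*(-19) = 665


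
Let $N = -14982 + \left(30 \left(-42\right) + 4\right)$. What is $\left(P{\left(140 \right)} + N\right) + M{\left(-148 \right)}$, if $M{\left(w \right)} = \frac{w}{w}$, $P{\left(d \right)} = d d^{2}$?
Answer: $2727763$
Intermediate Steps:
$N = -16238$ ($N = -14982 + \left(-1260 + 4\right) = -14982 - 1256 = -16238$)
$P{\left(d \right)} = d^{3}$
$M{\left(w \right)} = 1$
$\left(P{\left(140 \right)} + N\right) + M{\left(-148 \right)} = \left(140^{3} - 16238\right) + 1 = \left(2744000 - 16238\right) + 1 = 2727762 + 1 = 2727763$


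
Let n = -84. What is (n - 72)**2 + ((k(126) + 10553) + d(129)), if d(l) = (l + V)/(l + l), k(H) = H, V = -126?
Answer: 3011291/86 ≈ 35015.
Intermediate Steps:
d(l) = (-126 + l)/(2*l) (d(l) = (l - 126)/(l + l) = (-126 + l)/((2*l)) = (-126 + l)*(1/(2*l)) = (-126 + l)/(2*l))
(n - 72)**2 + ((k(126) + 10553) + d(129)) = (-84 - 72)**2 + ((126 + 10553) + (1/2)*(-126 + 129)/129) = (-156)**2 + (10679 + (1/2)*(1/129)*3) = 24336 + (10679 + 1/86) = 24336 + 918395/86 = 3011291/86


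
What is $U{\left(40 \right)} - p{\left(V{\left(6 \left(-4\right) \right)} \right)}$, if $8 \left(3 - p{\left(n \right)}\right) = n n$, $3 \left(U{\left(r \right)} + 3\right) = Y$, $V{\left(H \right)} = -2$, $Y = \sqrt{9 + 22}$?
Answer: $- \frac{11}{2} + \frac{\sqrt{31}}{3} \approx -3.6441$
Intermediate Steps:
$Y = \sqrt{31} \approx 5.5678$
$U{\left(r \right)} = -3 + \frac{\sqrt{31}}{3}$
$p{\left(n \right)} = 3 - \frac{n^{2}}{8}$ ($p{\left(n \right)} = 3 - \frac{n n}{8} = 3 - \frac{n^{2}}{8}$)
$U{\left(40 \right)} - p{\left(V{\left(6 \left(-4\right) \right)} \right)} = \left(-3 + \frac{\sqrt{31}}{3}\right) - \left(3 - \frac{\left(-2\right)^{2}}{8}\right) = \left(-3 + \frac{\sqrt{31}}{3}\right) - \left(3 - \frac{1}{2}\right) = \left(-3 + \frac{\sqrt{31}}{3}\right) - \frac{5}{2} = - \frac{11}{2} + \frac{\sqrt{31}}{3}$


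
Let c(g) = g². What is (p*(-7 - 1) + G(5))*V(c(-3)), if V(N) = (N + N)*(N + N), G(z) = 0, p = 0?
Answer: 0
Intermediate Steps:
V(N) = 4*N² (V(N) = (2*N)*(2*N) = 4*N²)
(p*(-7 - 1) + G(5))*V(c(-3)) = (0*(-7 - 1) + 0)*(4*((-3)²)²) = (0*(-8) + 0)*(4*9²) = (0 + 0)*(4*81) = 0*324 = 0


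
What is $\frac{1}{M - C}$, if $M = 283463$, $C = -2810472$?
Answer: $\frac{1}{3093935} \approx 3.2321 \cdot 10^{-7}$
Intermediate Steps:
$\frac{1}{M - C} = \frac{1}{283463 - -2810472} = \frac{1}{283463 + 2810472} = \frac{1}{3093935}$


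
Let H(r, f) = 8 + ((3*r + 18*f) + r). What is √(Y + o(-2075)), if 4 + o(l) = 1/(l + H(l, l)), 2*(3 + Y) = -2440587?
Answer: I*√11114067842841846/95434 ≈ 1104.7*I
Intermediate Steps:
Y = -2440593/2 (Y = -3 + (½)*(-2440587) = -3 - 2440587/2 = -2440593/2 ≈ -1.2203e+6)
H(r, f) = 8 + 4*r + 18*f (H(r, f) = 8 + (4*r + 18*f) = 8 + 4*r + 18*f)
o(l) = -4 + 1/(8 + 23*l) (o(l) = -4 + 1/(l + (8 + 4*l + 18*l)) = -4 + 1/(l + (8 + 22*l)) = -4 + 1/(8 + 23*l))
√(Y + o(-2075)) = √(-2440593/2 + (-31 - 92*(-2075))/(8 + 23*(-2075))) = √(-2440593/2 + (-31 + 190900)/(8 - 47725)) = √(-2440593/2 + 190869/(-47717)) = √(-2440593/2 - 1/47717*190869) = √(-2440593/2 - 190869/47717) = √(-116458157919/95434) = I*√11114067842841846/95434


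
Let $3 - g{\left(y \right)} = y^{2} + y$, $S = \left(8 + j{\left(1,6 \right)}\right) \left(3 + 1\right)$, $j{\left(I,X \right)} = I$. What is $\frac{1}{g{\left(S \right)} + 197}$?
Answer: $- \frac{1}{1132} \approx -0.00088339$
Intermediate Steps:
$S = 36$ ($S = \left(8 + 1\right) \left(3 + 1\right) = 9 \cdot 4 = 36$)
$g{\left(y \right)} = 3 - y - y^{2}$ ($g{\left(y \right)} = 3 - \left(y^{2} + y\right) = 3 - \left(y + y^{2}\right) = 3 - y - y^{2}$)
$\frac{1}{g{\left(S \right)} + 197} = \frac{1}{\left(3 - 36 - 36^{2}\right) + 197} = \frac{1}{\left(3 - 36 - 1296\right) + 197} = \frac{1}{-1329 + 197} = \frac{1}{-1132} = - \frac{1}{1132}$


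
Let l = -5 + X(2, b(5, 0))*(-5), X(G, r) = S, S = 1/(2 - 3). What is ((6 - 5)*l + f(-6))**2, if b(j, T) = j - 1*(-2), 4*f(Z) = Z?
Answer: 9/4 ≈ 2.2500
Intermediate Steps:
f(Z) = Z/4
b(j, T) = 2 + j (b(j, T) = j + 2 = 2 + j)
S = -1 (S = 1/(-1) = -1)
X(G, r) = -1
l = 0 (l = -5 - 1*(-5) = -5 + 5 = 0)
((6 - 5)*l + f(-6))**2 = ((6 - 5)*0 + (1/4)*(-6))**2 = (1*0 - 3/2)**2 = (0 - 3/2)**2 = (-3/2)**2 = 9/4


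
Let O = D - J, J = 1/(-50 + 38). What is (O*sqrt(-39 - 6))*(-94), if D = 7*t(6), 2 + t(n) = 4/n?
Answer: 5217*I*sqrt(5)/2 ≈ 5832.8*I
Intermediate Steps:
t(n) = -2 + 4/n
J = -1/12 (J = 1/(-12) = -1/12 ≈ -0.083333)
D = -28/3 (D = 7*(-2 + 4/6) = 7*(-2 + 4*(1/6)) = 7*(-2 + 2/3) = 7*(-4/3) = -28/3 ≈ -9.3333)
O = -37/4 (O = -28/3 - 1*(-1/12) = -28/3 + 1/12 = -37/4 ≈ -9.2500)
(O*sqrt(-39 - 6))*(-94) = -37*sqrt(-39 - 6)/4*(-94) = -111*I*sqrt(5)/4*(-94) = 5217*I*sqrt(5)/2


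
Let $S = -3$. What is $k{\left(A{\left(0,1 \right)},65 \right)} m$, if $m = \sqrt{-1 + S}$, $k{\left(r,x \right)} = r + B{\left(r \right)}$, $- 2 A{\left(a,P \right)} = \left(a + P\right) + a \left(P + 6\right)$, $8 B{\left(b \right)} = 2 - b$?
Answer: $- \frac{3 i}{8} \approx - 0.375 i$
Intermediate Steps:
$B{\left(b \right)} = \frac{1}{4} - \frac{b}{8}$ ($B{\left(b \right)} = \frac{2 - b}{8} = \frac{1}{4} - \frac{b}{8}$)
$A{\left(a,P \right)} = - \frac{P}{2} - \frac{a}{2} - \frac{a \left(6 + P\right)}{2}$ ($A{\left(a,P \right)} = - \frac{\left(a + P\right) + a \left(P + 6\right)}{2} = - \frac{\left(P + a\right) + a \left(6 + P\right)}{2} = - \frac{P + a + a \left(6 + P\right)}{2} = - \frac{P}{2} - \frac{a}{2} - \frac{a \left(6 + P\right)}{2}$)
$k{\left(r,x \right)} = \frac{1}{4} + \frac{7 r}{8}$ ($k{\left(r,x \right)} = r - \left(- \frac{1}{4} + \frac{r}{8}\right) = \frac{1}{4} + \frac{7 r}{8}$)
$m = 2 i$ ($m = \sqrt{-1 - 3} = \sqrt{-4} = 2 i \approx 2.0 i$)
$k{\left(A{\left(0,1 \right)},65 \right)} m = \left(\frac{1}{4} + \frac{7 \left(\left(- \frac{7}{2}\right) 0 - \frac{1}{2} - \frac{1}{2} \cdot 0\right)}{8}\right) 2 i = \left(\frac{1}{4} + \frac{7 \left(0 - \frac{1}{2} + 0\right)}{8}\right) 2 i = \left(\frac{1}{4} + \frac{7}{8} \left(- \frac{1}{2}\right)\right) 2 i = \left(\frac{1}{4} - \frac{7}{16}\right) 2 i = - \frac{3 \cdot 2 i}{16} = - \frac{3 i}{8}$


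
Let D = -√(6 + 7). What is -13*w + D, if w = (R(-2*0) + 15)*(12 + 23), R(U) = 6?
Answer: -9555 - √13 ≈ -9558.6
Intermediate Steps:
w = 735 (w = (6 + 15)*(12 + 23) = 21*35 = 735)
D = -√13 ≈ -3.6056
-13*w + D = -13*735 - √13 = -9555 - √13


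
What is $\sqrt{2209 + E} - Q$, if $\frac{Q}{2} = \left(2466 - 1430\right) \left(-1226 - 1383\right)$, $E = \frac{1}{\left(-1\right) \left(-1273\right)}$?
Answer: $5405848 + \frac{\sqrt{3579749834}}{1273} \approx 5.4059 \cdot 10^{6}$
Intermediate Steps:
$E = \frac{1}{1273} \approx 0.00078555$
$Q = -5405848$ ($Q = 2 \left(2466 - 1430\right) \left(-1226 - 1383\right) = 2 \cdot 1036 \left(-2609\right) = 2 \left(-2702924\right) = -5405848$)
$\sqrt{2209 + E} - Q = \sqrt{2209 + \frac{1}{1273}} - -5405848 = \sqrt{\frac{2812058}{1273}} + 5405848 = \frac{\sqrt{3579749834}}{1273} + 5405848 = 5405848 + \frac{\sqrt{3579749834}}{1273}$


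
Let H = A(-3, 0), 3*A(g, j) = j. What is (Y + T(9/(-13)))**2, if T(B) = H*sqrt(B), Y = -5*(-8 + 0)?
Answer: 1600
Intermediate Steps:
A(g, j) = j/3
H = 0 (H = (1/3)*0 = 0)
Y = 40 (Y = -5*(-8) = 40)
T(B) = 0 (T(B) = 0*sqrt(B) = 0)
(Y + T(9/(-13)))**2 = (40 + 0)**2 = 40**2 = 1600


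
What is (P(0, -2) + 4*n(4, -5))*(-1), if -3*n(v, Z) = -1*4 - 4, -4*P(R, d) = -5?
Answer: -143/12 ≈ -11.917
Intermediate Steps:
P(R, d) = 5/4 (P(R, d) = -¼*(-5) = 5/4)
n(v, Z) = 8/3 (n(v, Z) = -(-1*4 - 4)/3 = -(-4 - 4)/3 = -⅓*(-8) = 8/3)
(P(0, -2) + 4*n(4, -5))*(-1) = (5/4 + 4*(8/3))*(-1) = (5/4 + 32/3)*(-1) = (143/12)*(-1) = -143/12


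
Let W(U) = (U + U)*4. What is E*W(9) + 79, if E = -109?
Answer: -7769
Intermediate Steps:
W(U) = 8*U (W(U) = (2*U)*4 = 8*U)
E*W(9) + 79 = -872*9 + 79 = -109*72 + 79 = -7848 + 79 = -7769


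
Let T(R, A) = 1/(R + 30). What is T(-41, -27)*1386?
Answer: -126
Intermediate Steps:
T(R, A) = 1/(30 + R)
T(-41, -27)*1386 = 1386/(30 - 41) = 1386/(-11) = -1/11*1386 = -126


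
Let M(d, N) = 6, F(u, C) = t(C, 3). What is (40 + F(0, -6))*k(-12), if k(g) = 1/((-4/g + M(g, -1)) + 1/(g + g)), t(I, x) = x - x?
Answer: 960/151 ≈ 6.3576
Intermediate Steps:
t(I, x) = 0
F(u, C) = 0
k(g) = 1/(6 - 7/(2*g)) (k(g) = 1/((-4/g + 6) + 1/(g + g)) = 1/((6 - 4/g) + 1/(2*g)) = 1/(6 - 7/(2*g)))
(40 + F(0, -6))*k(-12) = (40 + 0)*(2*(-12)/(-7 + 12*(-12))) = 40*(2*(-12)/(-7 - 144)) = 40*(2*(-12)/(-151)) = 40*(2*(-12)*(-1/151)) = 40*(24/151) = 960/151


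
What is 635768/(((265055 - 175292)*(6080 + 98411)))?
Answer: 635768/9379425633 ≈ 6.7783e-5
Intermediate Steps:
635768/(((265055 - 175292)*(6080 + 98411))) = 635768/((89763*104491)) = 635768/9379425633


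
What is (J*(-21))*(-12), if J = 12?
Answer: 3024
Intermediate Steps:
(J*(-21))*(-12) = (12*(-21))*(-12) = -252*(-12) = 3024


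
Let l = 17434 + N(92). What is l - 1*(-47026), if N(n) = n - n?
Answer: 64460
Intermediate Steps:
N(n) = 0
l = 17434 (l = 17434 + 0 = 17434)
l - 1*(-47026) = 17434 - 1*(-47026) = 17434 + 47026 = 64460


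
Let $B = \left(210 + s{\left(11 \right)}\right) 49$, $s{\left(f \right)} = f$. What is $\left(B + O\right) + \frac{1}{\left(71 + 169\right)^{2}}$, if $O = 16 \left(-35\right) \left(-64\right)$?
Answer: $\frac{2688134401}{57600} \approx 46669.0$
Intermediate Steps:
$O = 35840$ ($O = \left(-560\right) \left(-64\right) = 35840$)
$B = 10829$ ($B = \left(210 + 11\right) 49 = 221 \cdot 49 = 10829$)
$\left(B + O\right) + \frac{1}{\left(71 + 169\right)^{2}} = \left(10829 + 35840\right) + \frac{1}{\left(71 + 169\right)^{2}} = 46669 + \frac{1}{240^{2}} = 46669 + \frac{1}{57600} = \frac{2688134401}{57600}$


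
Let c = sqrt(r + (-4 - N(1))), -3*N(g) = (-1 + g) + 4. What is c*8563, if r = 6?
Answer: 8563*sqrt(30)/3 ≈ 15634.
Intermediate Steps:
N(g) = -1 - g/3 (N(g) = -((-1 + g) + 4)/3 = -(3 + g)/3 = -1 - g/3)
c = sqrt(30)/3 (c = sqrt(6 + (-4 - (-1 - 1/3*1))) = sqrt(6 + (-4 - (-1 - 1/3))) = sqrt(6 + (-4 - 1*(-4/3))) = sqrt(6 + (-4 + 4/3)) = sqrt(6 - 8/3) = sqrt(10/3) = sqrt(30)/3 ≈ 1.8257)
c*8563 = (sqrt(30)/3)*8563 = 8563*sqrt(30)/3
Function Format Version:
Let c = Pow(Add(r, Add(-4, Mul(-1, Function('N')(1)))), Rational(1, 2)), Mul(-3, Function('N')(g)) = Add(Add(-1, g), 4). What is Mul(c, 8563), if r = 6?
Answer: Mul(Rational(8563, 3), Pow(30, Rational(1, 2))) ≈ 15634.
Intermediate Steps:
Function('N')(g) = Add(-1, Mul(Rational(-1, 3), g)) (Function('N')(g) = Mul(Rational(-1, 3), Add(Add(-1, g), 4)) = Mul(Rational(-1, 3), Add(3, g)) = Add(-1, Mul(Rational(-1, 3), g)))
c = Mul(Rational(1, 3), Pow(30, Rational(1, 2))) (c = Pow(Add(6, Add(-4, Mul(-1, Add(-1, Mul(Rational(-1, 3), 1))))), Rational(1, 2)) = Pow(Add(6, Add(-4, Mul(-1, Add(-1, Rational(-1, 3))))), Rational(1, 2)) = Pow(Add(6, Add(-4, Mul(-1, Rational(-4, 3)))), Rational(1, 2)) = Pow(Add(6, Add(-4, Rational(4, 3))), Rational(1, 2)) = Pow(Add(6, Rational(-8, 3)), Rational(1, 2)) = Pow(Rational(10, 3), Rational(1, 2)) = Mul(Rational(1, 3), Pow(30, Rational(1, 2))) ≈ 1.8257)
Mul(c, 8563) = Mul(Mul(Rational(1, 3), Pow(30, Rational(1, 2))), 8563) = Mul(Rational(8563, 3), Pow(30, Rational(1, 2)))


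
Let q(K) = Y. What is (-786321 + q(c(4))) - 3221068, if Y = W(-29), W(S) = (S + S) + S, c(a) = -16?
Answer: -4007476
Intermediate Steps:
W(S) = 3*S (W(S) = 2*S + S = 3*S)
Y = -87 (Y = 3*(-29) = -87)
q(K) = -87
(-786321 + q(c(4))) - 3221068 = (-786321 - 87) - 3221068 = -786408 - 3221068 = -4007476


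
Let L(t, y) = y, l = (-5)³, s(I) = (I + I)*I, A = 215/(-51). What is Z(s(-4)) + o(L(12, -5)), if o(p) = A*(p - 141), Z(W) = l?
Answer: 25015/51 ≈ 490.49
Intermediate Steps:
A = -215/51 (A = 215*(-1/51) = -215/51 ≈ -4.2157)
s(I) = 2*I² (s(I) = (2*I)*I = 2*I²)
l = -125
Z(W) = -125
o(p) = 10105/17 - 215*p/51 (o(p) = -215*(p - 141)/51 = -215*(-141 + p)/51 = 10105/17 - 215*p/51)
Z(s(-4)) + o(L(12, -5)) = -125 + (10105/17 - 215/51*(-5)) = -125 + (10105/17 + 1075/51) = -125 + 31390/51 = 25015/51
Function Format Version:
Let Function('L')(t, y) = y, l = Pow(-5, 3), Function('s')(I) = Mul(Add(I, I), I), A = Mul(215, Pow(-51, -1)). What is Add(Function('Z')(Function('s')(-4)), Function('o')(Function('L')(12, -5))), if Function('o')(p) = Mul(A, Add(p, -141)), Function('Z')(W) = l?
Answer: Rational(25015, 51) ≈ 490.49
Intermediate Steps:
A = Rational(-215, 51) (A = Mul(215, Rational(-1, 51)) = Rational(-215, 51) ≈ -4.2157)
Function('s')(I) = Mul(2, Pow(I, 2)) (Function('s')(I) = Mul(Mul(2, I), I) = Mul(2, Pow(I, 2)))
l = -125
Function('Z')(W) = -125
Function('o')(p) = Add(Rational(10105, 17), Mul(Rational(-215, 51), p)) (Function('o')(p) = Mul(Rational(-215, 51), Add(p, -141)) = Mul(Rational(-215, 51), Add(-141, p)) = Add(Rational(10105, 17), Mul(Rational(-215, 51), p)))
Add(Function('Z')(Function('s')(-4)), Function('o')(Function('L')(12, -5))) = Add(-125, Add(Rational(10105, 17), Mul(Rational(-215, 51), -5))) = Add(-125, Add(Rational(10105, 17), Rational(1075, 51))) = Add(-125, Rational(31390, 51)) = Rational(25015, 51)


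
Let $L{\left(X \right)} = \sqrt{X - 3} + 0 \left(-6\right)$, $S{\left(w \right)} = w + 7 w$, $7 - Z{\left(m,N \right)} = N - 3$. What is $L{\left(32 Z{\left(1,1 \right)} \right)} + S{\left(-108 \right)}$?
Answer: $-864 + \sqrt{285} \approx -847.12$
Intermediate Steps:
$Z{\left(m,N \right)} = 10 - N$ ($Z{\left(m,N \right)} = 7 - \left(N - 3\right) = 7 - \left(-3 + N\right) = 10 - N$)
$S{\left(w \right)} = 8 w$
$L{\left(X \right)} = \sqrt{-3 + X}$ ($L{\left(X \right)} = \sqrt{-3 + X} + 0 = \sqrt{-3 + X}$)
$L{\left(32 Z{\left(1,1 \right)} \right)} + S{\left(-108 \right)} = \sqrt{-3 + 32 \left(10 - 1\right)} + 8 \left(-108\right) = \sqrt{-3 + 32 \left(10 - 1\right)} - 864 = \sqrt{-3 + 32 \cdot 9} - 864 = \sqrt{-3 + 288} - 864 = \sqrt{285} - 864 = -864 + \sqrt{285}$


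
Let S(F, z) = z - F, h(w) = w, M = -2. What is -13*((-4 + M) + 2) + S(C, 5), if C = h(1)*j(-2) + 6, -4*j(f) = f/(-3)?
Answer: 307/6 ≈ 51.167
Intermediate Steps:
j(f) = f/12 (j(f) = -f/(4*(-3)) = -f*(-1)/(4*3) = -(-1)*f/12 = f/12)
C = 35/6 (C = 1*((1/12)*(-2)) + 6 = 1*(-1/6) + 6 = -1/6 + 6 = 35/6 ≈ 5.8333)
-13*((-4 + M) + 2) + S(C, 5) = -13*((-4 - 2) + 2) + (5 - 1*35/6) = -13*(-6 + 2) + (5 - 35/6) = -13*(-4) - 5/6 = 52 - 5/6 = 307/6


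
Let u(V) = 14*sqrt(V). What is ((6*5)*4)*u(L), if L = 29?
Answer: 1680*sqrt(29) ≈ 9047.1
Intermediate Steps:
((6*5)*4)*u(L) = ((6*5)*4)*(14*sqrt(29)) = (30*4)*(14*sqrt(29)) = 120*(14*sqrt(29)) = 1680*sqrt(29)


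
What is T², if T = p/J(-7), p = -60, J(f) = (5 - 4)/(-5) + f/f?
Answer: 5625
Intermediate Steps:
J(f) = ⅘ (J(f) = 1*(-⅕) + 1 = -⅕ + 1 = ⅘)
T = -75 (T = -60/⅘ = -60*5/4 = -75)
T² = (-75)² = 5625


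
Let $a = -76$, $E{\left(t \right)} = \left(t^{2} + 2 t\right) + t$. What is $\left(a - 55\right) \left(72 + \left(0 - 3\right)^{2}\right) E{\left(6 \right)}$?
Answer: $-572994$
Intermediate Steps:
$E{\left(t \right)} = t^{2} + 3 t$
$\left(a - 55\right) \left(72 + \left(0 - 3\right)^{2}\right) E{\left(6 \right)} = \left(-76 - 55\right) \left(72 + \left(0 - 3\right)^{2}\right) 6 \left(3 + 6\right) = - 131 \left(72 + \left(-3\right)^{2}\right) 6 \cdot 9 = - 131 \left(72 + 9\right) 54 = \left(-131\right) 81 \cdot 54 = \left(-10611\right) 54 = -572994$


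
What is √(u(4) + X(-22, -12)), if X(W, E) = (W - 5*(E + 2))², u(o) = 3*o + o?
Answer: 20*√2 ≈ 28.284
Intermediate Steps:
u(o) = 4*o
X(W, E) = (-10 + W - 5*E)² (X(W, E) = (W - 5*(2 + E))² = (W + (-10 - 5*E))² = (-10 + W - 5*E)²)
√(u(4) + X(-22, -12)) = √(4*4 + (10 - 1*(-22) + 5*(-12))²) = √(16 + (10 + 22 - 60)²) = √(16 + (-28)²) = √(16 + 784) = √800 = 20*√2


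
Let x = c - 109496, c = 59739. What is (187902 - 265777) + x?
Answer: -127632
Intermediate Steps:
x = -49757 (x = 59739 - 109496 = -49757)
(187902 - 265777) + x = (187902 - 265777) - 49757 = -77875 - 49757 = -127632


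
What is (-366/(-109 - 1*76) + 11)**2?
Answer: 5764801/34225 ≈ 168.44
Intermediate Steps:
(-366/(-109 - 1*76) + 11)**2 = (-366/(-109 - 76) + 11)**2 = (-366/(-185) + 11)**2 = (-366*(-1/185) + 11)**2 = (366/185 + 11)**2 = (2401/185)**2 = 5764801/34225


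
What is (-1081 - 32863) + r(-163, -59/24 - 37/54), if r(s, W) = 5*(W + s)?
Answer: -7511339/216 ≈ -34775.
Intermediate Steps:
r(s, W) = 5*W + 5*s
(-1081 - 32863) + r(-163, -59/24 - 37/54) = (-1081 - 32863) + (5*(-59/24 - 37/54) + 5*(-163)) = -33944 + (5*(-59*1/24 - 37*1/54) - 815) = -33944 + (5*(-59/24 - 37/54) - 815) = -33944 + (5*(-679/216) - 815) = -33944 + (-3395/216 - 815) = -33944 - 179435/216 = -7511339/216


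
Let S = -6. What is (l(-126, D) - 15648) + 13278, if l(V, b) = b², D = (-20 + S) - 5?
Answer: -1409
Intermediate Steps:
D = -31 (D = (-20 - 6) - 5 = -26 - 5 = -31)
(l(-126, D) - 15648) + 13278 = ((-31)² - 15648) + 13278 = (961 - 15648) + 13278 = -14687 + 13278 = -1409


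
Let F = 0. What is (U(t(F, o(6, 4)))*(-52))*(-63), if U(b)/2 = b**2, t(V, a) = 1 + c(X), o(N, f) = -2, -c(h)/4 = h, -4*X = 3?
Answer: 104832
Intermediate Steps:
X = -3/4 (X = -1/4*3 = -3/4 ≈ -0.75000)
c(h) = -4*h
t(V, a) = 4 (t(V, a) = 1 - 4*(-3/4) = 1 + 3 = 4)
U(b) = 2*b**2
(U(t(F, o(6, 4)))*(-52))*(-63) = ((2*4**2)*(-52))*(-63) = ((2*16)*(-52))*(-63) = (32*(-52))*(-63) = -1664*(-63) = 104832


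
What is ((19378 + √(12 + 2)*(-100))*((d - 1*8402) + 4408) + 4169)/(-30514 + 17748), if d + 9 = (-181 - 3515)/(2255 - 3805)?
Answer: 60077812331/9893650 - 6200954*√14/197873 ≈ 5955.1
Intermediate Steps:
d = -5127/775 (d = -9 + (-181 - 3515)/(2255 - 3805) = -9 - 3696/(-1550) = -9 - 3696*(-1/1550) = -9 + 1848/775 = -5127/775 ≈ -6.6155)
((19378 + √(12 + 2)*(-100))*((d - 1*8402) + 4408) + 4169)/(-30514 + 17748) = ((19378 + √(12 + 2)*(-100))*((-5127/775 - 1*8402) + 4408) + 4169)/(-30514 + 17748) = ((19378 + √14*(-100))*((-5127/775 - 8402) + 4408) + 4169)/(-12766) = ((19378 - 100*√14)*(-6516677/775 + 4408) + 4169)*(-1/12766) = ((19378 - 100*√14)*(-3100477/775) + 4169)*(-1/12766) = ((-60081043306/775 + 12401908*√14/31) + 4169)*(-1/12766) = (-60077812331/775 + 12401908*√14/31)*(-1/12766) = 60077812331/9893650 - 6200954*√14/197873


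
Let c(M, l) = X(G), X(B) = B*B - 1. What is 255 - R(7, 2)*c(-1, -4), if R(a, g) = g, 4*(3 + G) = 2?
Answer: 489/2 ≈ 244.50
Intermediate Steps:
G = -5/2 (G = -3 + (¼)*2 = -3 + ½ = -5/2 ≈ -2.5000)
X(B) = -1 + B² (X(B) = B² - 1 = -1 + B²)
c(M, l) = 21/4 (c(M, l) = -1 + (-5/2)² = -1 + 25/4 = 21/4)
255 - R(7, 2)*c(-1, -4) = 255 - 2*21/4 = 255 - 1*21/2 = 255 - 21/2 = 489/2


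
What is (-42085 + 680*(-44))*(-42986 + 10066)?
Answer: 2370404600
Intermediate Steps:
(-42085 + 680*(-44))*(-42986 + 10066) = (-42085 - 29920)*(-32920) = -72005*(-32920) = 2370404600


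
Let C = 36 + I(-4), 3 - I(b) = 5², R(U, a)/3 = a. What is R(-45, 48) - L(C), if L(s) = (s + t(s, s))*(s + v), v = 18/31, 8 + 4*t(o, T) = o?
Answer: -82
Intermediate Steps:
t(o, T) = -2 + o/4
R(U, a) = 3*a
v = 18/31 (v = 18*(1/31) = 18/31 ≈ 0.58065)
I(b) = -22 (I(b) = 3 - 1*5² = 3 - 1*25 = 3 - 25 = -22)
C = 14 (C = 36 - 22 = 14)
L(s) = (-2 + 5*s/4)*(18/31 + s) (L(s) = (s + (-2 + s/4))*(s + 18/31) = (-2 + 5*s/4)*(18/31 + s))
R(-45, 48) - L(C) = 3*48 - (-36/31 - 79/62*14 + (5/4)*14²) = 144 - (-36/31 - 553/31 + (5/4)*196) = 144 - (-36/31 - 553/31 + 245) = 144 - 1*226 = 144 - 226 = -82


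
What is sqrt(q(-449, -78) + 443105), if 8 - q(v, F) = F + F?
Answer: sqrt(443269) ≈ 665.78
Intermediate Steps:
q(v, F) = 8 - 2*F (q(v, F) = 8 - (F + F) = 8 - 2*F)
sqrt(q(-449, -78) + 443105) = sqrt((8 - 2*(-78)) + 443105) = sqrt((8 + 156) + 443105) = sqrt(164 + 443105) = sqrt(443269)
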